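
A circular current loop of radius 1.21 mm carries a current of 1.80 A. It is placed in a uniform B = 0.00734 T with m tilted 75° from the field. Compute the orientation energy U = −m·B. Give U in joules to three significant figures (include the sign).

U ≈ -1.57×10⁻⁸ J

Magnetic moment m = IA = Iπa² = (1.80)·π·(0.00121)² = 8.279×10⁻⁶ A·m².
U = −m·B = −mB cosθ.
U = −(8.279×10⁻⁶)(0.00734)·cos75° = -1.573×10⁻⁸ J.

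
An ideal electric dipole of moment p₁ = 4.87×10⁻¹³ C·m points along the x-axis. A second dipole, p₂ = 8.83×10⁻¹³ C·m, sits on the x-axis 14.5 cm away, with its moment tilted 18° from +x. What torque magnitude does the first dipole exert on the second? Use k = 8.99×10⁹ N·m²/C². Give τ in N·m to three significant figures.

τ ≈ 7.84×10⁻¹³ N·m

The second dipole sits on the axis of the first, so the field there is axial: E₁ = 2kp₁/r³ along +x.
E₁ = 2(8.99×10⁹)(4.87×10⁻¹³)/(0.145)³ = 2.872 N/C.
Torque on the second dipole: τ = p₂ E₁ sinθ.
τ = (8.83×10⁻¹³)(2.872)·sin18° = 7.837×10⁻¹³ N·m.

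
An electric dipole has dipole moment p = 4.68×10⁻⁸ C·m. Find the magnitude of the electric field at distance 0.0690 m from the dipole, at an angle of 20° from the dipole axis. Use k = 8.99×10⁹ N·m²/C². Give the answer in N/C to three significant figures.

E ≈ 2.45×10⁶ N/C

At angle θ the dipole field magnitude is E = (kp/r³)·√(1 + 3cos²θ).
kp/r³ = (8.99×10⁹)(4.68×10⁻⁸) / (0.0690)³ = 1.281×10⁶ N/C.
√(1 + 3cos²20°) = √(1 + 3·0.8830) = √3.6491 ≈ 1.9103.
E ≈ 1.281×10⁶ × 1.910 = 2.447×10⁶ N/C.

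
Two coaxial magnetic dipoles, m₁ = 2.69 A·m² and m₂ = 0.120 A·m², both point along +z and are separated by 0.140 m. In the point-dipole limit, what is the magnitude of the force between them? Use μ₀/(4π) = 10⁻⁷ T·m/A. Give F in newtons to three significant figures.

F ≈ 5.04×10⁻⁴ N

On-axis B of dipole 1: B = (μ₀/4π)·2m₁/r³. Force on dipole 2: F = m₂·dB/dr.
dB/dr = −(μ₀/4π)·6m₁/r⁴, so |F| = (μ₀/4π)·6m₁m₂/r⁴.
F = 6(10⁻⁷)(2.69)(0.120)/(0.140)⁴ = 5.042×10⁻⁴ N.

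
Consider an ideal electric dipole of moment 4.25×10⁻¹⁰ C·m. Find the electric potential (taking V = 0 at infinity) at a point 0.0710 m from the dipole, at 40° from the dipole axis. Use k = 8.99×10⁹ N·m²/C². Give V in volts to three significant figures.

V ≈ 581 V

The dipole potential is V = kp cosθ / r².
V = (8.99×10⁹)(4.25×10⁻¹⁰)·cos40° / (0.0710)² = 580.6 V.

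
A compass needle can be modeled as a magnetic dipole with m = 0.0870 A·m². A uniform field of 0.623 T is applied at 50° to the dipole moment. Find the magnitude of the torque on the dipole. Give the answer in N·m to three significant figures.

Torque on a magnetic dipole: τ = mB sinθ.
τ = (0.0870)(0.623)·sin50° = 0.04152 N·m.

τ ≈ 0.0415 N·m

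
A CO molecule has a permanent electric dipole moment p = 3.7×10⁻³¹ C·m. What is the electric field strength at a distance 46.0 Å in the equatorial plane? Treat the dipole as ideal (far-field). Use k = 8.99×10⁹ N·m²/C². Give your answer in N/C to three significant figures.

On the perpendicular bisector E = kp/r³ (half the axial value at the same distance).
E = (8.99×10⁹)(3.70×10⁻³¹) / (4.60×10⁻⁹)³ = 3.417×10⁴ N/C.

E ≈ 3.42×10⁴ N/C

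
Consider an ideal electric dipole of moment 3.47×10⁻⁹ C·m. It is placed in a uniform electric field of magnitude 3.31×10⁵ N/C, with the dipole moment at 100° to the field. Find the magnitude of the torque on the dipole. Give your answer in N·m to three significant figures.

τ ≈ 0.00113 N·m

Torque on an electric dipole: τ = pE sinθ.
τ = (3.47×10⁻⁹)(3.31×10⁵)·sin100° = 0.001131 N·m.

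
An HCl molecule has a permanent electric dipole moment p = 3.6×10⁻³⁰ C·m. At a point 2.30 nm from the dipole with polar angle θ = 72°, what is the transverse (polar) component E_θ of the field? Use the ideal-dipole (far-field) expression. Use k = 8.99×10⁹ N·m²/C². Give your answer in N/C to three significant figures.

E_θ ≈ 2.53×10⁶ N/C

For a dipole, E_θ = (kp sinθ)/r³.
kp/r³ = (8.99×10⁹)(3.60×10⁻³⁰)/(2.30×10⁻⁹)³ = 2.660×10⁶ N/C.
E_θ = 2.660×10⁶·sin72° = 2.530×10⁶ N/C.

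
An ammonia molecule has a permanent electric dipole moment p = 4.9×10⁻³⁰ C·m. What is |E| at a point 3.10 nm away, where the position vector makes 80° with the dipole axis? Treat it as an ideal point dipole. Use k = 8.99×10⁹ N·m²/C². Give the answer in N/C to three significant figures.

At angle θ the dipole field magnitude is E = (kp/r³)·√(1 + 3cos²θ).
kp/r³ = (8.99×10⁹)(4.90×10⁻³⁰) / (3.10×10⁻⁹)³ = 1.479×10⁶ N/C.
√(1 + 3cos²80°) = √(1 + 3·0.0302) = √1.0905 ≈ 1.0443.
E ≈ 1.479×10⁶ × 1.044 = 1.544×10⁶ N/C.

E ≈ 1.54×10⁶ N/C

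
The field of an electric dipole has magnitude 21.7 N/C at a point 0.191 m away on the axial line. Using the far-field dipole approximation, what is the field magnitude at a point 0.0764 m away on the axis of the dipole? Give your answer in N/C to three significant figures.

E ≈ 339 N/C

Dipole fields scale as 1/r³ in the far field; the geometry is the same at both points.
E₂ = E₁ · (r₁/r₂)³ = 21.7 · (0.191/0.0764)³.
(r₁/r₂)³ = (2.5)³ = 15.62.
E₂ ≈ 339.1 N/C.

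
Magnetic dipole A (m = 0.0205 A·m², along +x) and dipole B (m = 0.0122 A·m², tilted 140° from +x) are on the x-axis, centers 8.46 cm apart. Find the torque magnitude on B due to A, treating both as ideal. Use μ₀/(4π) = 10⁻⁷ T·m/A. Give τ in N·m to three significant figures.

τ ≈ 5.31×10⁻⁸ N·m

Dipole B is on the axis of dipole A, so B₁ there is axial: B₁ = (μ₀/4π)·2m₁/r³ along +x.
B₁ = 2(10⁻⁷)(0.0205)/(0.0846)³ = 6.771×10⁻⁶ T.
τ = m₂ B₁ sinθ.
τ = (0.0122)(6.771×10⁻⁶)·sin140° = 5.310×10⁻⁸ N·m.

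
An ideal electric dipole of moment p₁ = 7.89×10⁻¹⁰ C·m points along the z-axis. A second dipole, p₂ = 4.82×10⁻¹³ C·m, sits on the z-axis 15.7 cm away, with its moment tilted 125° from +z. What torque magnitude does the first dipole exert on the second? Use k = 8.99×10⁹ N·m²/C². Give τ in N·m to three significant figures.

The second dipole sits on the axis of the first, so the field there is axial: E₁ = 2kp₁/r³ along +z.
E₁ = 2(8.99×10⁹)(7.89×10⁻¹⁰)/(0.157)³ = 3666 N/C.
Torque on the second dipole: τ = p₂ E₁ sinθ.
τ = (4.82×10⁻¹³)(3666)·sin125° = 1.447×10⁻⁹ N·m.

τ ≈ 1.45×10⁻⁹ N·m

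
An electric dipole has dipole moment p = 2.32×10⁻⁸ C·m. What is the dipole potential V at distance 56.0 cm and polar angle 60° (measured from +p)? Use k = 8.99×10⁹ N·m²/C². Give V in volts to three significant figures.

V ≈ 333 V

The dipole potential is V = kp cosθ / r².
V = (8.99×10⁹)(2.32×10⁻⁸)·cos60° / (0.560)² = 332.5 V.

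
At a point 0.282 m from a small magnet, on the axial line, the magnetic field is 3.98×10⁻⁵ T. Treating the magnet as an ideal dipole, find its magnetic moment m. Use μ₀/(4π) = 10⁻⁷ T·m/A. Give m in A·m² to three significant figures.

On axis B = (μ₀/4π)·2m/r³, so m = Br³·4π/(μ₀·2).
m = (3.98×10⁻⁵)·(0.282)³ / (2·10⁻⁷) = 4.463 A·m².

m ≈ 4.46 A·m²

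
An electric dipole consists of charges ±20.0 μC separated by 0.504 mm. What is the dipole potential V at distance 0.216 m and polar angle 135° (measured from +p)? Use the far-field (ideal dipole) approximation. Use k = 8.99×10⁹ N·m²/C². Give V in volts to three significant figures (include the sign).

Dipole moment p = qd = (2.00×10⁻⁵ C)(5.04×10⁻⁴ m) = 1.008×10⁻⁸ C·m.
The dipole potential is V = kp cosθ / r².
V = (8.99×10⁹)(1.008×10⁻⁸)·cos135° / (0.216)² = -1373 V.

V ≈ -1370 V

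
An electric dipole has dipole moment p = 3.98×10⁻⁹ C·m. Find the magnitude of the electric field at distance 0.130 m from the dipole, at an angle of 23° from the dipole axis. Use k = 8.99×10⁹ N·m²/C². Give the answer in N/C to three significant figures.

E ≈ 3.07×10⁴ N/C

At angle θ the dipole field magnitude is E = (kp/r³)·√(1 + 3cos²θ).
kp/r³ = (8.99×10⁹)(3.98×10⁻⁹) / (0.130)³ = 1.629×10⁴ N/C.
√(1 + 3cos²23°) = √(1 + 3·0.8473) = √3.5420 ≈ 1.8820.
E ≈ 1.629×10⁴ × 1.882 = 3.065×10⁴ N/C.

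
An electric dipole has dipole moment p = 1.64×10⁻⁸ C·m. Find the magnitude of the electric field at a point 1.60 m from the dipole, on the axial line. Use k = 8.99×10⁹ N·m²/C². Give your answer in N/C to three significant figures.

E ≈ 72.0 N/C

On the dipole axis E = 2kp/r³.
E = 2·(8.99×10⁹)(1.64×10⁻⁸) / (1.60)³ = 71.99 N/C.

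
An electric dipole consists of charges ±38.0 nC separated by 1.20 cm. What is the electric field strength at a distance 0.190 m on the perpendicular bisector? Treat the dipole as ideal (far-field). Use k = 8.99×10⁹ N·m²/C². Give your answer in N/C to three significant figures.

Dipole moment p = qd = (3.80×10⁻⁸ C)(0.0120 m) = 4.56×10⁻¹⁰ C·m.
In the equatorial plane E = kp/r³.
E = (8.99×10⁹)(4.56×10⁻¹⁰) / (0.190)³ = 597.7 N/C.

E ≈ 598 N/C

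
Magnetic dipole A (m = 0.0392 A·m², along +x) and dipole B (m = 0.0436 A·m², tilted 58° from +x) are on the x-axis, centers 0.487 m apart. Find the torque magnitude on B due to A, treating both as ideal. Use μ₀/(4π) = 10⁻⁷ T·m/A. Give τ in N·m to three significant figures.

τ ≈ 2.51×10⁻⁹ N·m

Dipole B is on the axis of dipole A, so B₁ there is axial: B₁ = (μ₀/4π)·2m₁/r³ along +x.
B₁ = 2(10⁻⁷)(0.0392)/(0.487)³ = 6.788×10⁻⁸ T.
τ = m₂ B₁ sinθ.
τ = (0.0436)(6.788×10⁻⁸)·sin58° = 2.510×10⁻⁹ N·m.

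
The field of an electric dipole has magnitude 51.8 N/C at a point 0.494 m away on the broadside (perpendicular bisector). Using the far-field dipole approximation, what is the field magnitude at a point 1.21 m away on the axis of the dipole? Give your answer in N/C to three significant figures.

E ≈ 7.05 N/C

Dipole fields scale as 1/r³ in the far field.
The axial field is twice the equatorial field at the same r, so the geometry factor is 2/1.
E₂ = E₁ · (2/1) · (r₁/r₂)³ = 51.8 · 2 · (0.494/1.21)³.
(r₁/r₂)³ = (0.4083)³ = 0.06805.
E₂ ≈ 7.050 N/C.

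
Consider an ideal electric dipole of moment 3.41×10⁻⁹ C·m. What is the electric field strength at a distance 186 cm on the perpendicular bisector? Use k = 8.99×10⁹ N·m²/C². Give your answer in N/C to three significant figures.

E ≈ 4.76 N/C

In the equatorial plane E = kp/r³.
E = (8.99×10⁹)(3.41×10⁻⁹) / (1.86)³ = 4.764 N/C.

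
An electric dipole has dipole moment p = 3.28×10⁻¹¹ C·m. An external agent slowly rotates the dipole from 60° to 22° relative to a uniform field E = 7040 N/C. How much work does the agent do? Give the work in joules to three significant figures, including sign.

W ≈ -9.86×10⁻⁸ J

W_ext = ΔU = U(θ₂) − U(θ₁) = −pE cosθ₂ − (−pE cosθ₁) = pE(cosθ₁ − cosθ₂).
W = (3.28×10⁻¹¹)(7040)·(cos60° − cos22°) = (2.309×10⁻⁷)·(-0.4272) = -9.864×10⁻⁸ J.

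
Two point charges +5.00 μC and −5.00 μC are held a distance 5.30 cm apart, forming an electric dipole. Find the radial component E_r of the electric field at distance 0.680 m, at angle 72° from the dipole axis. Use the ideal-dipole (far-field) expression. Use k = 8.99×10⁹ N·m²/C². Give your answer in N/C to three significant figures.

Dipole moment p = qd = (5.00×10⁻⁶ C)(0.0530 m) = 2.65×10⁻⁷ C·m.
For a dipole, E_r = (2kp cosθ)/r³.
kp/r³ = (8.99×10⁹)(2.65×10⁻⁷)/(0.680)³ = 7577 N/C.
E_r = 2·7577·cos72° = 4683 N/C.

E_r ≈ 4680 N/C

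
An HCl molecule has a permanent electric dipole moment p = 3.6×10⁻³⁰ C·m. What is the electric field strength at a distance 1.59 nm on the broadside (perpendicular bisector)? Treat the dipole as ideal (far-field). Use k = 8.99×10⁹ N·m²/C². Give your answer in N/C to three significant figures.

E ≈ 8.05×10⁶ N/C

In the equatorial plane E = kp/r³.
E = (8.99×10⁹)(3.60×10⁻³⁰) / (1.59×10⁻⁹)³ = 8.051×10⁶ N/C.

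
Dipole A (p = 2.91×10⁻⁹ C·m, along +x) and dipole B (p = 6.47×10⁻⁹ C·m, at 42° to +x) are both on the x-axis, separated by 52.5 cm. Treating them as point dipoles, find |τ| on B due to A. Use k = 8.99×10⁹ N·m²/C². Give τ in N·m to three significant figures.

The second dipole sits on the axis of the first, so the field there is axial: E₁ = 2kp₁/r³ along +x.
E₁ = 2(8.99×10⁹)(2.91×10⁻⁹)/(0.525)³ = 361.6 N/C.
Torque on the second dipole: τ = p₂ E₁ sinθ.
τ = (6.47×10⁻⁹)(361.6)·sin42° = 1.565×10⁻⁶ N·m.

τ ≈ 1.57×10⁻⁶ N·m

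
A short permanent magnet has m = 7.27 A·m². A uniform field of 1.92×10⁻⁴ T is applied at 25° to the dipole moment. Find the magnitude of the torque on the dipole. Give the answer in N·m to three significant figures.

τ ≈ 5.90×10⁻⁴ N·m

Torque on a magnetic dipole: τ = mB sinθ.
τ = (7.27)(1.92×10⁻⁴)·sin25° = 5.899×10⁻⁴ N·m.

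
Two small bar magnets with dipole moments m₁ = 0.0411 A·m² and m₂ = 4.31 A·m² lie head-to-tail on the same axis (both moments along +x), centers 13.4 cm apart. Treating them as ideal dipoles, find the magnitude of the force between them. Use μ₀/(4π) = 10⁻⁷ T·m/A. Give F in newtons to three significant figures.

On-axis B of dipole 1: B = (μ₀/4π)·2m₁/r³. Force on dipole 2: F = m₂·dB/dr.
dB/dr = −(μ₀/4π)·6m₁/r⁴, so |F| = (μ₀/4π)·6m₁m₂/r⁴.
F = 6(10⁻⁷)(0.0411)(4.31)/(0.134)⁴ = 3.296×10⁻⁴ N.

F ≈ 3.30×10⁻⁴ N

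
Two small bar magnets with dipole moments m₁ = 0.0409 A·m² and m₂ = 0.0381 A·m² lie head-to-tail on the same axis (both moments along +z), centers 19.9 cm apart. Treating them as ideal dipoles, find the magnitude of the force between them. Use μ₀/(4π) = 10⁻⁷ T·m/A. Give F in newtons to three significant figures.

F ≈ 5.96×10⁻⁷ N

On-axis B of dipole 1: B = (μ₀/4π)·2m₁/r³. Force on dipole 2: F = m₂·dB/dr.
dB/dr = −(μ₀/4π)·6m₁/r⁴, so |F| = (μ₀/4π)·6m₁m₂/r⁴.
F = 6(10⁻⁷)(0.0409)(0.0381)/(0.199)⁴ = 5.962×10⁻⁷ N.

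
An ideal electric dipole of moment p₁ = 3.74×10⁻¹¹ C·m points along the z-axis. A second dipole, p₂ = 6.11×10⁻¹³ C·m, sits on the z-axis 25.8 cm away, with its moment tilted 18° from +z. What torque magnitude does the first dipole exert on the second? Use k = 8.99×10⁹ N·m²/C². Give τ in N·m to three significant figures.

The second dipole sits on the axis of the first, so the field there is axial: E₁ = 2kp₁/r³ along +z.
E₁ = 2(8.99×10⁹)(3.74×10⁻¹¹)/(0.258)³ = 39.16 N/C.
Torque on the second dipole: τ = p₂ E₁ sinθ.
τ = (6.11×10⁻¹³)(39.16)·sin18° = 7.393×10⁻¹² N·m.

τ ≈ 7.39×10⁻¹² N·m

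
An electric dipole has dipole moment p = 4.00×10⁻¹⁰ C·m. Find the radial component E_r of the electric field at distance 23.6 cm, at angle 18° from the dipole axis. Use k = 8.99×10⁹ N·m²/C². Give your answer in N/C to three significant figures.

For a dipole, E_r = (2kp cosθ)/r³.
kp/r³ = (8.99×10⁹)(4.00×10⁻¹⁰)/(0.236)³ = 273.6 N/C.
E_r = 2·273.6·cos18° = 520.4 N/C.

E_r ≈ 520 N/C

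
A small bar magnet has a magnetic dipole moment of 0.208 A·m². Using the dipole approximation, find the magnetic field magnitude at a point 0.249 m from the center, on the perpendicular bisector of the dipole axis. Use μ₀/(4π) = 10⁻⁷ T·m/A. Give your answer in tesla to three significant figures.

B ≈ 1.35×10⁻⁶ T

In the equatorial plane B = (μ₀/4π)·m/r³ (half the axial value).
B = (10⁻⁷)·(0.208) / (0.249)³ = 1.347×10⁻⁶ T.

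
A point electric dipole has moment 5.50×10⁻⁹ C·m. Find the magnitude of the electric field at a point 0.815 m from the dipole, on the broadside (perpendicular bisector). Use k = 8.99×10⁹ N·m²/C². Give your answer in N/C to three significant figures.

E ≈ 91.3 N/C

On the perpendicular bisector E = kp/r³ (half the axial value at the same distance).
E = (8.99×10⁹)(5.50×10⁻⁹) / (0.815)³ = 91.34 N/C.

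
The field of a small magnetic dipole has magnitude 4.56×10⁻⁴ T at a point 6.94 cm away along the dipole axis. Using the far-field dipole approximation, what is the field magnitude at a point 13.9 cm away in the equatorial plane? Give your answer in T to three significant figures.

B ≈ 2.84×10⁻⁵ T

Dipole fields scale as 1/r³ in the far field.
The axial field is twice the equatorial field at the same r, so the geometry factor is 1/2.
B₂ = B₁ · (1/2) · (r₁/r₂)³ = 4.56×10⁻⁴ · 0.5 · (6.94/13.9)³.
(r₁/r₂)³ = (0.4993)³ = 0.1245.
B₂ ≈ 2.838×10⁻⁵ T.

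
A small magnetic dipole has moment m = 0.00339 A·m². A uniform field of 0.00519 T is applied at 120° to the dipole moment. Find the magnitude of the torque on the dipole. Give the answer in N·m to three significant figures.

Torque on a magnetic dipole: τ = mB sinθ.
τ = (0.00339)(0.00519)·sin120° = 1.524×10⁻⁵ N·m.

τ ≈ 1.52×10⁻⁵ N·m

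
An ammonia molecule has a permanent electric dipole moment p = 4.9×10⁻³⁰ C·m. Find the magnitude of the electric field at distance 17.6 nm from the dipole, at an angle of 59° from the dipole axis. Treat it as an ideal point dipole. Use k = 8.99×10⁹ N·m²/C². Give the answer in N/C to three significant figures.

E ≈ 1.08×10⁴ N/C

At angle θ the dipole field magnitude is E = (kp/r³)·√(1 + 3cos²θ).
kp/r³ = (8.99×10⁹)(4.90×10⁻³⁰) / (1.76×10⁻⁸)³ = 8080 N/C.
√(1 + 3cos²59°) = √(1 + 3·0.2653) = √1.7958 ≈ 1.3401.
E ≈ 8080 × 1.340 = 1.083×10⁴ N/C.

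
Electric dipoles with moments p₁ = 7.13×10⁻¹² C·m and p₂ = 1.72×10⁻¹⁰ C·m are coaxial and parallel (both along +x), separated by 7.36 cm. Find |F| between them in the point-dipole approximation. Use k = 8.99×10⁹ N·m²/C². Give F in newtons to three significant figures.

F ≈ 2.25×10⁻⁶ N

On-axis field of dipole 1 at distance r: E = 2kp₁/r³. Force on dipole 2 is F = p₂·dE/dr (gradient along axis).
dE/dr = −6kp₁/r⁴, so |F| = 6kp₁p₂/r⁴ (attractive for aligned moments).
F = 6(8.99×10⁹)(7.13×10⁻¹²)(1.72×10⁻¹⁰)/(0.0736)⁴ = 2.254×10⁻⁶ N.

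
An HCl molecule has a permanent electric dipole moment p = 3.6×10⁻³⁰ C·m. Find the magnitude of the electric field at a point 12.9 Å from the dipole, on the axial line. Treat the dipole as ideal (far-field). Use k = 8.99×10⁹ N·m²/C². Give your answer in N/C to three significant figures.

E ≈ 3.02×10⁷ N/C

On the dipole axis E = 2kp/r³.
E = 2·(8.99×10⁹)(3.60×10⁻³⁰) / (1.29×10⁻⁹)³ = 3.015×10⁷ N/C.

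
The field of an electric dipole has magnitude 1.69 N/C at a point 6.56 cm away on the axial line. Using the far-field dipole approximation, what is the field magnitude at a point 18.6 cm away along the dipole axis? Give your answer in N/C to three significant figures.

Dipole fields scale as 1/r³ in the far field; the geometry is the same at both points.
E₂ = E₁ · (r₁/r₂)³ = 1.69 · (6.56/18.6)³.
(r₁/r₂)³ = (0.3527)³ = 0.04387.
E₂ ≈ 0.07414 N/C.

E ≈ 0.0741 N/C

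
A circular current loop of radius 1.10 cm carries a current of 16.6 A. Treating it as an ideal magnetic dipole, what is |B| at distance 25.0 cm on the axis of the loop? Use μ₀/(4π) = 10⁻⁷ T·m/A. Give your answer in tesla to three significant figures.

B ≈ 8.08×10⁻⁸ T

Magnetic moment m = IA = Iπa² = (16.6)·π·(0.0110)² = 0.00631 A·m².
On axis B = (μ₀/4π)·2m/r³.
B = 2·(10⁻⁷)·(0.00631) / (0.250)³ = 8.077×10⁻⁸ T.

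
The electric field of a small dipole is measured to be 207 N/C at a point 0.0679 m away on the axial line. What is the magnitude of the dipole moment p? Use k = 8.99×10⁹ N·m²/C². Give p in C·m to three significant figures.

p ≈ 3.60×10⁻¹² C·m

On axis E = 2kp/r³, so p = Er³/(2k).
p = (207)·(0.0679)³ / (2·8.99×10⁹) = 3.604×10⁻¹² C·m.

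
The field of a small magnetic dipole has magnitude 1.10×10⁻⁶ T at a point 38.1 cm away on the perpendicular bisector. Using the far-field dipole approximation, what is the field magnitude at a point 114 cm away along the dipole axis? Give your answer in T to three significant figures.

Dipole fields scale as 1/r³ in the far field.
The axial field is twice the equatorial field at the same r, so the geometry factor is 2/1.
B₂ = B₁ · (2/1) · (r₁/r₂)³ = 1.10×10⁻⁶ · 2 · (38.1/114)³.
(r₁/r₂)³ = (0.3342)³ = 0.03733.
B₂ ≈ 8.213×10⁻⁸ T.

B ≈ 8.21×10⁻⁸ T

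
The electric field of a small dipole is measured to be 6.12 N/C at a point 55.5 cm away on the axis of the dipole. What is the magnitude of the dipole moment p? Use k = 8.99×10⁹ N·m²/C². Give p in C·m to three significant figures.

On axis E = 2kp/r³, so p = Er³/(2k).
p = (6.12)·(0.555)³ / (2·8.99×10⁹) = 5.819×10⁻¹¹ C·m.

p ≈ 5.82×10⁻¹¹ C·m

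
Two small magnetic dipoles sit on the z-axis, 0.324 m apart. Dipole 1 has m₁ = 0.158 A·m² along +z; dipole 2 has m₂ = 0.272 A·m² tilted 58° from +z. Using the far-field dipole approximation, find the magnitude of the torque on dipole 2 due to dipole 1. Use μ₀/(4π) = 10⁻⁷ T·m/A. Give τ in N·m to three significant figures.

τ ≈ 2.14×10⁻⁷ N·m

Dipole B is on the axis of dipole A, so B₁ there is axial: B₁ = (μ₀/4π)·2m₁/r³ along +z.
B₁ = 2(10⁻⁷)(0.158)/(0.324)³ = 9.291×10⁻⁷ T.
τ = m₂ B₁ sinθ.
τ = (0.272)(9.291×10⁻⁷)·sin58° = 2.143×10⁻⁷ N·m.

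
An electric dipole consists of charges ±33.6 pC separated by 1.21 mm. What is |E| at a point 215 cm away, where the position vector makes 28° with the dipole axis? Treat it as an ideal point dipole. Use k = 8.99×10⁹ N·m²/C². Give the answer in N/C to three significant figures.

E ≈ 6.72×10⁻⁵ N/C

Dipole moment p = qd = (3.36×10⁻¹¹ C)(0.00121 m) = 4.066×10⁻¹⁴ C·m.
At angle θ the dipole field magnitude is E = (kp/r³)·√(1 + 3cos²θ).
kp/r³ = (8.99×10⁹)(4.066×10⁻¹⁴) / (2.15)³ = 3.678×10⁻⁵ N/C.
√(1 + 3cos²28°) = √(1 + 3·0.7796) = √3.3388 ≈ 1.8272.
E ≈ 3.678×10⁻⁵ × 1.827 = 6.721×10⁻⁵ N/C.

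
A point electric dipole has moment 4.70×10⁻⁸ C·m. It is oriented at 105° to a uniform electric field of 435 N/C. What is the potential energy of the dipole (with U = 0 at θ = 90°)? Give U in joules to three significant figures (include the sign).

U ≈ 5.29×10⁻⁶ J

U = −p·E = −pE cosθ.
U = −(4.70×10⁻⁸)(435)·cos105° = 5.292×10⁻⁶ J.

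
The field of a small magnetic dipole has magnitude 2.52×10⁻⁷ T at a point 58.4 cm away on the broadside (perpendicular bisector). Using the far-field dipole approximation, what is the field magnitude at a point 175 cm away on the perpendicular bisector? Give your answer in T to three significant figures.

B ≈ 9.37×10⁻⁹ T

Dipole fields scale as 1/r³ in the far field; the geometry is the same at both points.
B₂ = B₁ · (r₁/r₂)³ = 2.52×10⁻⁷ · (58.4/175)³.
(r₁/r₂)³ = (0.3337)³ = 0.03716.
B₂ ≈ 9.365×10⁻⁹ T.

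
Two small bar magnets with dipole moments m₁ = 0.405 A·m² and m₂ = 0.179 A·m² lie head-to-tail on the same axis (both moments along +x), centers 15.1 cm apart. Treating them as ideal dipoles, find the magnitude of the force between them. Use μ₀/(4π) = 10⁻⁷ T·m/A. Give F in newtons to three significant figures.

On-axis B of dipole 1: B = (μ₀/4π)·2m₁/r³. Force on dipole 2: F = m₂·dB/dr.
dB/dr = −(μ₀/4π)·6m₁/r⁴, so |F| = (μ₀/4π)·6m₁m₂/r⁴.
F = 6(10⁻⁷)(0.405)(0.179)/(0.151)⁴ = 8.367×10⁻⁵ N.

F ≈ 8.37×10⁻⁵ N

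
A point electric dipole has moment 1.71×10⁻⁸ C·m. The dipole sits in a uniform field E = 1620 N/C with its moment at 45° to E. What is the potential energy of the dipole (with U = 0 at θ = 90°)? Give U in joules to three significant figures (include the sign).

U = −p·E = −pE cosθ.
U = −(1.71×10⁻⁸)(1620)·cos45° = -1.959×10⁻⁵ J.

U ≈ -1.96×10⁻⁵ J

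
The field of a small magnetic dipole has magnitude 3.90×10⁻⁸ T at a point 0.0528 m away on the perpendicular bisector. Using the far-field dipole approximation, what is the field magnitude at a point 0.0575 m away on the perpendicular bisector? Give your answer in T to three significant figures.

Dipole fields scale as 1/r³ in the far field; the geometry is the same at both points.
B₂ = B₁ · (r₁/r₂)³ = 3.90×10⁻⁸ · (0.0528/0.0575)³.
(r₁/r₂)³ = (0.9183)³ = 0.7743.
B₂ ≈ 3.020×10⁻⁸ T.

B ≈ 3.02×10⁻⁸ T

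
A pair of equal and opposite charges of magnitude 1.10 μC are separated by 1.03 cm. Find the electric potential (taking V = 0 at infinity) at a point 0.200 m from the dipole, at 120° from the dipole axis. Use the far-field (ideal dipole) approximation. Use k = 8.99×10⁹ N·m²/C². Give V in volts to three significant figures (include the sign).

Dipole moment p = qd = (1.10×10⁻⁶ C)(0.0103 m) = 1.133×10⁻⁸ C·m.
The dipole potential is V = kp cosθ / r².
V = (8.99×10⁹)(1.133×10⁻⁸)·cos120° / (0.200)² = -1273 V.

V ≈ -1270 V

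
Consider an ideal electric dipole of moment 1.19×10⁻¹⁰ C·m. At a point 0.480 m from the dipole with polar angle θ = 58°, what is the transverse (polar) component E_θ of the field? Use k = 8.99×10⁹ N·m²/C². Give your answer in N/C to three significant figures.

For a dipole, E_θ = (kp sinθ)/r³.
kp/r³ = (8.99×10⁹)(1.19×10⁻¹⁰)/(0.480)³ = 9.673 N/C.
E_θ = 9.673·sin58° = 8.204 N/C.

E_θ ≈ 8.20 N/C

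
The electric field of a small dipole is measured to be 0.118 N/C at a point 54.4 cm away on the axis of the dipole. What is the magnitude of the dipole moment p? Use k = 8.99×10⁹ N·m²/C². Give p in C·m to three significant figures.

p ≈ 1.06×10⁻¹² C·m

On axis E = 2kp/r³, so p = Er³/(2k).
p = (0.118)·(0.544)³ / (2·8.99×10⁹) = 1.057×10⁻¹² C·m.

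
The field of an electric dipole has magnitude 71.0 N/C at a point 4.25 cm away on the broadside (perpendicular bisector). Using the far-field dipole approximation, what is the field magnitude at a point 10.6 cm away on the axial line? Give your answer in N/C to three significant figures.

Dipole fields scale as 1/r³ in the far field.
The axial field is twice the equatorial field at the same r, so the geometry factor is 2/1.
E₂ = E₁ · (2/1) · (r₁/r₂)³ = 71.0 · 2 · (4.25/10.6)³.
(r₁/r₂)³ = (0.4009)³ = 0.06445.
E₂ ≈ 9.152 N/C.

E ≈ 9.15 N/C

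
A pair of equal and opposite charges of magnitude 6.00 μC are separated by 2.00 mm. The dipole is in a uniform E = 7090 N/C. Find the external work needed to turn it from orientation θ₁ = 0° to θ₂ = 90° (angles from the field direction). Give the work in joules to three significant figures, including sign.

W ≈ 8.51×10⁻⁵ J

Dipole moment p = qd = (6.00×10⁻⁶ C)(0.00200 m) = 1.20×10⁻⁸ C·m.
W_ext = ΔU = U(θ₂) − U(θ₁) = −pE cosθ₂ − (−pE cosθ₁) = pE(cosθ₁ − cosθ₂).
W = (1.20×10⁻⁸)(7090)·(cos0° − cos90°) = (8.508×10⁻⁵)·(+1.0000) = 8.508×10⁻⁵ J.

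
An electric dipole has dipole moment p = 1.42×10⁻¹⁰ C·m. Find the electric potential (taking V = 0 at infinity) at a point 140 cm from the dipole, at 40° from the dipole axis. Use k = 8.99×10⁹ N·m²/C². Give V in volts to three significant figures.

V ≈ 0.499 V

The dipole potential is V = kp cosθ / r².
V = (8.99×10⁹)(1.42×10⁻¹⁰)·cos40° / (1.40)² = 0.4989 V.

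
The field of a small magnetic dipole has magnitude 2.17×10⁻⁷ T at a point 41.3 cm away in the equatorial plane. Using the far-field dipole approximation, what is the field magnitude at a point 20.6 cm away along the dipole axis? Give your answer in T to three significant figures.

B ≈ 3.50×10⁻⁶ T

Dipole fields scale as 1/r³ in the far field.
The axial field is twice the equatorial field at the same r, so the geometry factor is 2/1.
B₂ = B₁ · (2/1) · (r₁/r₂)³ = 2.17×10⁻⁷ · 2 · (41.3/20.6)³.
(r₁/r₂)³ = (2.005)³ = 8.058.
B₂ ≈ 3.497×10⁻⁶ T.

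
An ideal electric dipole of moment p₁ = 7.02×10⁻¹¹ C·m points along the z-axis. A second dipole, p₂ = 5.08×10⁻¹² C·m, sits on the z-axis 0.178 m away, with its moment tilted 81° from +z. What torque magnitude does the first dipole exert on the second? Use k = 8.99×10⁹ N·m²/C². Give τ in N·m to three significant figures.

The second dipole sits on the axis of the first, so the field there is axial: E₁ = 2kp₁/r³ along +z.
E₁ = 2(8.99×10⁹)(7.02×10⁻¹¹)/(0.178)³ = 223.8 N/C.
Torque on the second dipole: τ = p₂ E₁ sinθ.
τ = (5.08×10⁻¹²)(223.8)·sin81° = 1.123×10⁻⁹ N·m.

τ ≈ 1.12×10⁻⁹ N·m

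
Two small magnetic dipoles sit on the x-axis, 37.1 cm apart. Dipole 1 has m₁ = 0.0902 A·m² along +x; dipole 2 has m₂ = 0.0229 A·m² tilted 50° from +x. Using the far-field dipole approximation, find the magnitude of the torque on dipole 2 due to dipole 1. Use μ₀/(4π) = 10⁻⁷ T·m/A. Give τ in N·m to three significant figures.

Dipole B is on the axis of dipole A, so B₁ there is axial: B₁ = (μ₀/4π)·2m₁/r³ along +x.
B₁ = 2(10⁻⁷)(0.0902)/(0.371)³ = 3.533×10⁻⁷ T.
τ = m₂ B₁ sinθ.
τ = (0.0229)(3.533×10⁻⁷)·sin50° = 6.197×10⁻⁹ N·m.

τ ≈ 6.20×10⁻⁹ N·m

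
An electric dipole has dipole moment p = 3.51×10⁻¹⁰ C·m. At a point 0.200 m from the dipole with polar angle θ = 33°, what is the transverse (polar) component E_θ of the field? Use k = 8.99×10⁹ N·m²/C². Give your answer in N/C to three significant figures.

E_θ ≈ 215 N/C

For a dipole, E_θ = (kp sinθ)/r³.
kp/r³ = (8.99×10⁹)(3.51×10⁻¹⁰)/(0.200)³ = 394.4 N/C.
E_θ = 394.4·sin33° = 214.8 N/C.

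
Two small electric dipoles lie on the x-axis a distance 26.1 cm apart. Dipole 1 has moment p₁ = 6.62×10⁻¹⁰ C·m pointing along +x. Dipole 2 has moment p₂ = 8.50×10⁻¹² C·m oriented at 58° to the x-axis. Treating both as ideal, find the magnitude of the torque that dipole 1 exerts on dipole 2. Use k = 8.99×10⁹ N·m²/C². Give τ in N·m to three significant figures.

τ ≈ 4.83×10⁻⁹ N·m

The second dipole sits on the axis of the first, so the field there is axial: E₁ = 2kp₁/r³ along +x.
E₁ = 2(8.99×10⁹)(6.62×10⁻¹⁰)/(0.261)³ = 669.5 N/C.
Torque on the second dipole: τ = p₂ E₁ sinθ.
τ = (8.50×10⁻¹²)(669.5)·sin58° = 4.826×10⁻⁹ N·m.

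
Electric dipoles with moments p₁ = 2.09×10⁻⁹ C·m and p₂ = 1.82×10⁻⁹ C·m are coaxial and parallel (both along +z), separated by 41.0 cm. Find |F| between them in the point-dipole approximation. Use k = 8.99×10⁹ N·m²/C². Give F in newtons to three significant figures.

F ≈ 7.26×10⁻⁶ N

On-axis field of dipole 1 at distance r: E = 2kp₁/r³. Force on dipole 2 is F = p₂·dE/dr (gradient along axis).
dE/dr = −6kp₁/r⁴, so |F| = 6kp₁p₂/r⁴ (attractive for aligned moments).
F = 6(8.99×10⁹)(2.09×10⁻⁹)(1.82×10⁻⁹)/(0.410)⁴ = 7.261×10⁻⁶ N.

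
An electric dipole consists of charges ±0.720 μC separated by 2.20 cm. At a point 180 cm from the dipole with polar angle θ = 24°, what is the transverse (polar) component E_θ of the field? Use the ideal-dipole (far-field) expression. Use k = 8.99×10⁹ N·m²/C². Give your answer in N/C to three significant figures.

Dipole moment p = qd = (7.20×10⁻⁷ C)(0.0220 m) = 1.584×10⁻⁸ C·m.
For a dipole, E_θ = (kp sinθ)/r³.
kp/r³ = (8.99×10⁹)(1.584×10⁻⁸)/(1.80)³ = 24.42 N/C.
E_θ = 24.42·sin24° = 9.931 N/C.

E_θ ≈ 9.93 N/C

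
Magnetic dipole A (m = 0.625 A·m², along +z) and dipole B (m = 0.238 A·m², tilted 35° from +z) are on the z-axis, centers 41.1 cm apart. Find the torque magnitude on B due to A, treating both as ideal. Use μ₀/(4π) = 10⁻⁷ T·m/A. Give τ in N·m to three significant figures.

Dipole B is on the axis of dipole A, so B₁ there is axial: B₁ = (μ₀/4π)·2m₁/r³ along +z.
B₁ = 2(10⁻⁷)(0.625)/(0.411)³ = 1.800×10⁻⁶ T.
τ = m₂ B₁ sinθ.
τ = (0.238)(1.800×10⁻⁶)·sin35° = 2.458×10⁻⁷ N·m.

τ ≈ 2.46×10⁻⁷ N·m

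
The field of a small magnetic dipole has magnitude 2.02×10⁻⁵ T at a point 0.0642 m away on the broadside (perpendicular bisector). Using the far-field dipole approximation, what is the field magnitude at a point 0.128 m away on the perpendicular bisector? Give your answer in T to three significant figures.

Dipole fields scale as 1/r³ in the far field; the geometry is the same at both points.
B₂ = B₁ · (r₁/r₂)³ = 2.02×10⁻⁵ · (0.0642/0.128)³.
(r₁/r₂)³ = (0.5016)³ = 0.1262.
B₂ ≈ 2.549×10⁻⁶ T.

B ≈ 2.55×10⁻⁶ T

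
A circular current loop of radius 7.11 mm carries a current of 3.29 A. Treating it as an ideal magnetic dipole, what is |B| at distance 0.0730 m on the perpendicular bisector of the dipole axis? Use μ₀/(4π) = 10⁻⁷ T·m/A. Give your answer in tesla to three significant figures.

B ≈ 1.34×10⁻⁷ T

Magnetic moment m = IA = Iπa² = (3.29)·π·(0.00711)² = 5.225×10⁻⁴ A·m².
In the equatorial plane B = (μ₀/4π)·m/r³ (half the axial value).
B = (10⁻⁷)·(5.225×10⁻⁴) / (0.0730)³ = 1.343×10⁻⁷ T.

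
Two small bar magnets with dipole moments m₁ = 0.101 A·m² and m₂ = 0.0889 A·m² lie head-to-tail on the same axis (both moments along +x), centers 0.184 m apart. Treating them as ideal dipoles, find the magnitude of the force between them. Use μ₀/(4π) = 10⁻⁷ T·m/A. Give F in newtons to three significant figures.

F ≈ 4.70×10⁻⁶ N

On-axis B of dipole 1: B = (μ₀/4π)·2m₁/r³. Force on dipole 2: F = m₂·dB/dr.
dB/dr = −(μ₀/4π)·6m₁/r⁴, so |F| = (μ₀/4π)·6m₁m₂/r⁴.
F = 6(10⁻⁷)(0.101)(0.0889)/(0.184)⁴ = 4.700×10⁻⁶ N.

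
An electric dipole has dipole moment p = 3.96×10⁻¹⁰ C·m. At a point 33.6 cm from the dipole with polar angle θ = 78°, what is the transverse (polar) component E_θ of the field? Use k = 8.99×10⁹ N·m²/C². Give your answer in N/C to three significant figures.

E_θ ≈ 91.8 N/C

For a dipole, E_θ = (kp sinθ)/r³.
kp/r³ = (8.99×10⁹)(3.96×10⁻¹⁰)/(0.336)³ = 93.85 N/C.
E_θ = 93.85·sin78° = 91.80 N/C.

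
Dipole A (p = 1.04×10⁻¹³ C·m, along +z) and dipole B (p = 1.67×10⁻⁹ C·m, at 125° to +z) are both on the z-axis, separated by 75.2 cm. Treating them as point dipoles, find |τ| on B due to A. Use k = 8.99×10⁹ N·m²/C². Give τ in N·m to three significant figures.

τ ≈ 6.02×10⁻¹² N·m

The second dipole sits on the axis of the first, so the field there is axial: E₁ = 2kp₁/r³ along +z.
E₁ = 2(8.99×10⁹)(1.04×10⁻¹³)/(0.752)³ = 0.004397 N/C.
Torque on the second dipole: τ = p₂ E₁ sinθ.
τ = (1.67×10⁻⁹)(0.004397)·sin125° = 6.015×10⁻¹² N·m.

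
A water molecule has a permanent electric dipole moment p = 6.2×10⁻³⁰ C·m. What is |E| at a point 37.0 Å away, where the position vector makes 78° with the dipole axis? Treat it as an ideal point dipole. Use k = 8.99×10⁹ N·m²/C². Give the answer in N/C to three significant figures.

E ≈ 1.17×10⁶ N/C

At angle θ the dipole field magnitude is E = (kp/r³)·√(1 + 3cos²θ).
kp/r³ = (8.99×10⁹)(6.20×10⁻³⁰) / (3.70×10⁻⁹)³ = 1.100×10⁶ N/C.
√(1 + 3cos²78°) = √(1 + 3·0.0432) = √1.1297 ≈ 1.0629.
E ≈ 1.100×10⁶ × 1.063 = 1.170×10⁶ N/C.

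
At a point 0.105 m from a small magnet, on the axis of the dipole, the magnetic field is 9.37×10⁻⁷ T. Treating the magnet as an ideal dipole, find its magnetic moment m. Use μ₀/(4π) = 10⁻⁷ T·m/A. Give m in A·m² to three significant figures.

On axis B = (μ₀/4π)·2m/r³, so m = Br³·4π/(μ₀·2).
m = (9.37×10⁻⁷)·(0.105)³ / (2·10⁻⁷) = 0.005423 A·m².

m ≈ 0.00542 A·m²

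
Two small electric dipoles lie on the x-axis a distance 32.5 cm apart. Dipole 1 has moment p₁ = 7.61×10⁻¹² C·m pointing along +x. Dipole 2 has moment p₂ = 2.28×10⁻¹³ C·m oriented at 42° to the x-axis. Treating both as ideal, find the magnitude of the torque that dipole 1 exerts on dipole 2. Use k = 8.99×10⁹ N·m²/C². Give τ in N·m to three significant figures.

The second dipole sits on the axis of the first, so the field there is axial: E₁ = 2kp₁/r³ along +x.
E₁ = 2(8.99×10⁹)(7.61×10⁻¹²)/(0.325)³ = 3.986 N/C.
Torque on the second dipole: τ = p₂ E₁ sinθ.
τ = (2.28×10⁻¹³)(3.986)·sin42° = 6.081×10⁻¹³ N·m.

τ ≈ 6.08×10⁻¹³ N·m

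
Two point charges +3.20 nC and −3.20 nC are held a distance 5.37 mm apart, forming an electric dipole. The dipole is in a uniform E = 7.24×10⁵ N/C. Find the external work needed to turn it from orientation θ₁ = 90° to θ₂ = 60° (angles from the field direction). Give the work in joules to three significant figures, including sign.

W ≈ -6.22×10⁻⁶ J

Dipole moment p = qd = (3.20×10⁻⁹ C)(0.00537 m) = 1.718×10⁻¹¹ C·m.
W_ext = ΔU = U(θ₂) − U(θ₁) = −pE cosθ₂ − (−pE cosθ₁) = pE(cosθ₁ − cosθ₂).
W = (1.718×10⁻¹¹)(7.24×10⁵)·(cos90° − cos60°) = (1.244×10⁻⁵)·(-0.5000) = -6.219×10⁻⁶ J.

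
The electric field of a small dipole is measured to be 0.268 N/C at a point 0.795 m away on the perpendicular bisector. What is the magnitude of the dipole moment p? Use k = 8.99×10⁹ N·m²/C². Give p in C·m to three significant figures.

In the equatorial plane E = kp/r³, so p = Er³/(k).
p = (0.268)·(0.795)³ / (8.99×10⁹) = 1.498×10⁻¹¹ C·m.

p ≈ 1.50×10⁻¹¹ C·m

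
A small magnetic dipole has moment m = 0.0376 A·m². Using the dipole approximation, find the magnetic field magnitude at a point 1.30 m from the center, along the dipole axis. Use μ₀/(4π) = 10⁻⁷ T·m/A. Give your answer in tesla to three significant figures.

On axis B = (μ₀/4π)·2m/r³.
B = 2·(10⁻⁷)·(0.0376) / (1.30)³ = 3.423×10⁻⁹ T.

B ≈ 3.42×10⁻⁹ T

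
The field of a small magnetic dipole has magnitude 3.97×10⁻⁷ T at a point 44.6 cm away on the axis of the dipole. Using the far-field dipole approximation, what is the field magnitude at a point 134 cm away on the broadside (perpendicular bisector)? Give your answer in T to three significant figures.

Dipole fields scale as 1/r³ in the far field.
The axial field is twice the equatorial field at the same r, so the geometry factor is 1/2.
B₂ = B₁ · (1/2) · (r₁/r₂)³ = 3.97×10⁻⁷ · 0.5 · (44.6/134)³.
(r₁/r₂)³ = (0.3328)³ = 0.03687.
B₂ ≈ 7.319×10⁻⁹ T.

B ≈ 7.32×10⁻⁹ T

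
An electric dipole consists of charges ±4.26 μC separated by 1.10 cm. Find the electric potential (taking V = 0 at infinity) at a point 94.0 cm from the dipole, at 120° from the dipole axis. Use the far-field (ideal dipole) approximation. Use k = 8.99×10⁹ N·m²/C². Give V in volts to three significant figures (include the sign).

V ≈ -238 V

Dipole moment p = qd = (4.26×10⁻⁶ C)(0.0110 m) = 4.686×10⁻⁸ C·m.
The dipole potential is V = kp cosθ / r².
V = (8.99×10⁹)(4.686×10⁻⁸)·cos120° / (0.940)² = -238.4 V.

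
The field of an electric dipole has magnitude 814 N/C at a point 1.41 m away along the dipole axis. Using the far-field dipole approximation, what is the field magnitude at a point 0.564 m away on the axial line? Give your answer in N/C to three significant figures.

Dipole fields scale as 1/r³ in the far field; the geometry is the same at both points.
E₂ = E₁ · (r₁/r₂)³ = 814 · (1.41/0.564)³.
(r₁/r₂)³ = (2.5)³ = 15.62.
E₂ ≈ 1.272×10⁴ N/C.

E ≈ 1.27×10⁴ N/C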